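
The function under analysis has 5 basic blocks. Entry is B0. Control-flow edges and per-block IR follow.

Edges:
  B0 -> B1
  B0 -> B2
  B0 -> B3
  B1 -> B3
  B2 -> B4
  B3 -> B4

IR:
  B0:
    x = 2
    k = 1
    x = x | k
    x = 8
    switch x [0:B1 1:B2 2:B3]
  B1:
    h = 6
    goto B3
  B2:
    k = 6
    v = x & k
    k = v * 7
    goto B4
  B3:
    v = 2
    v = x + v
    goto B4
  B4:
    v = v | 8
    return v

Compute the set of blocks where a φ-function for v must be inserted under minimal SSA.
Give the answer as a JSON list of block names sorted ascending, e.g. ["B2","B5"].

Answer: ["B4"]

Derivation:
idom tree: B1←B0 B2←B0 B3←B0 B4←B0
Join-block Dom:
  B3: preds {B0,B1}: {B0} ∩ {B0,B1} = {B0}; idom=B0
  B4: preds {B2,B3}: {B0,B2} ∩ {B0,B3} = {B0}; idom=B0

Frontier:
  B3←B0: walk · to B0
  B3←B1: walk B1 to B0
  B4←B2: walk B2 to B0
  B4←B3: walk B3 to B0
  B0 → ∅
  B1 → {B3}
  B2 → {B4}
  B3 → {B4}
  B4 → ∅

φ for v: defs {B2,B3,B4}
  DF⁺ = {B4}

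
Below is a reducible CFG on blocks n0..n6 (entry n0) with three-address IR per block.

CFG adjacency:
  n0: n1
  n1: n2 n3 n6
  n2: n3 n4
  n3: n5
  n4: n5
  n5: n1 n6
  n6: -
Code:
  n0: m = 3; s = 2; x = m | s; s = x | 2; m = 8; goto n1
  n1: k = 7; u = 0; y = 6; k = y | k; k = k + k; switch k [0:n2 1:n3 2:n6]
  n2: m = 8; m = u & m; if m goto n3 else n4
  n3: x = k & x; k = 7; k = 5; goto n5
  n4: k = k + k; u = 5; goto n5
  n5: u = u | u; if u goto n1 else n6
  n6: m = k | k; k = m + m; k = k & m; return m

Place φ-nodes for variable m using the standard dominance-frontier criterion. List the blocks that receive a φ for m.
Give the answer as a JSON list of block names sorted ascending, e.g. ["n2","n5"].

Answer: ["n1", "n3", "n5", "n6"]

Derivation:
idom tree: n1←n0 n2←n1 n3←n1 n4←n2 n5←n1 n6←n1
Dom∩ at merges:
  n1: preds {n0,n5}: {n0} ∩ {n0,n1,n5} = {n0}; idom=n0
  n3: preds {n1,n2}: {n0,n1} ∩ {n0,n1,n2} = {n0,n1}; idom=n1
  n5: preds {n3,n4}: {n0,n1,n3} ∩ {n0,n1,n2,n4} = {n0,n1}; idom=n1
  n6: preds {n1,n5}: {n0,n1} ∩ {n0,n1,n5} = {n0,n1}; idom=n1

DF walk-up:
  join n1 pred n0: · stop@n0
  join n1 pred n5: n5→n1 stop@n0
  join n3 pred n1: · stop@n1
  join n3 pred n2: n2 stop@n1
  join n5 pred n3: n3 stop@n1
  join n5 pred n4: n4→n2 stop@n1
  join n6 pred n1: · stop@n1
  join n6 pred n5: n5 stop@n1
  n0: DF=∅
  n1: DF={n1}
  n2: DF={n3,n5}
  n3: DF={n5}
  n4: DF={n5}
  n5: DF={n1,n6}
  n6: DF=∅

φ for m: defs {n0,n2,n6}
  DF⁺ = {n1,n3,n5,n6}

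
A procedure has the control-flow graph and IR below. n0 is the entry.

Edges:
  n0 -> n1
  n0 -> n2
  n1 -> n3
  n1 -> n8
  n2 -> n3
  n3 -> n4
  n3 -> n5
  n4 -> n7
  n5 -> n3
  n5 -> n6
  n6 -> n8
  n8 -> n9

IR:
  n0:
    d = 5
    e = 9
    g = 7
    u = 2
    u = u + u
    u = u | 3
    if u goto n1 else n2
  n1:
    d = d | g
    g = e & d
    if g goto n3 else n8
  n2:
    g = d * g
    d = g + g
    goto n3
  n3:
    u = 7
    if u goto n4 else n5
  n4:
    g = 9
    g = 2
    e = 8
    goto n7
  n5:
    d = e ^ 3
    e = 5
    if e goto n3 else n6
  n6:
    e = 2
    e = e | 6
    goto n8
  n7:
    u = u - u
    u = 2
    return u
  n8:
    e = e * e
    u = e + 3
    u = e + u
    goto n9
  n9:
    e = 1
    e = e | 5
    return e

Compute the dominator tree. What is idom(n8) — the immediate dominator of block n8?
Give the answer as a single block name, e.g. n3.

Answer: n0

Analysis:
idom tree: n1←n0 n2←n0 n3←n0 n4←n3 n5←n3 n6←n5 n7←n4 n8←n0 n9←n8
Dom at joins:
  n3: preds {n1,n2,n5}: {n0,n1} ∩ {n0,n2} ∩ {n0,n3,n5} = {n0}; idom=n0
  n8: preds {n1,n6}: {n0,n1} ∩ {n0,n3,n5,n6} = {n0}; idom=n0

idom(n8) = n0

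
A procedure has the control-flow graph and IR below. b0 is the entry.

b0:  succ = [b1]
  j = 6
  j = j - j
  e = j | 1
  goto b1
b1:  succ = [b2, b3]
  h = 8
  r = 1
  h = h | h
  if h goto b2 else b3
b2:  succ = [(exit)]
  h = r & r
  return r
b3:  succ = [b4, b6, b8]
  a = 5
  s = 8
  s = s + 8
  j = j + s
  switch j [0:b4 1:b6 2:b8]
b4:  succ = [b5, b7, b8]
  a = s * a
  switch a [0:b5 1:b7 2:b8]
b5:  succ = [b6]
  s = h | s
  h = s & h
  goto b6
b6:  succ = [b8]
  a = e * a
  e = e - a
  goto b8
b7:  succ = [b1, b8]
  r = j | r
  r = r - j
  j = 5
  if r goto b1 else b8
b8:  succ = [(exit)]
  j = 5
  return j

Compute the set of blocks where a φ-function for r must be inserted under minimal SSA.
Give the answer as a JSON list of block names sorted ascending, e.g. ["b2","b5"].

idom tree: b1←b0 b2←b1 b3←b1 b4←b3 b5←b4 b6←b3 b7←b4 b8←b3
Dom∩ at merges:
  b1: preds {b0,b7}: {b0} ∩ {b0,b1,b3,b4,b7} = {b0}; idom=b0
  b6: preds {b3,b5}: {b0,b1,b3} ∩ {b0,b1,b3,b4,b5} = {b0,b1,b3}; idom=b3
  b8: preds {b3,b4,b6,b7}: {b0,b1,b3} ∩ {b0,b1,b3,b4} ∩ {b0,b1,b3,b6} ∩ {b0,b1,b3,b4,b7} = {b0,b1,b3}; idom=b3

DF walk-up:
  b1←b0: walk · to b0
  b1←b7: walk b7→b4→b3→b1 to b0
  b6←b3: walk · to b3
  b6←b5: walk b5→b4 to b3
  b8←b3: walk · to b3
  b8←b4: walk b4 to b3
  b8←b6: walk b6 to b3
  b8←b7: walk b7→b4 to b3
  DF(b0)=∅
  DF(b1)={b1}
  DF(b2)=∅
  DF(b3)={b1}
  DF(b4)={b1,b6,b8}
  DF(b5)={b6}
  DF(b6)={b8}
  DF(b7)={b1,b8}
  DF(b8)=∅

φ for r: defs {b1,b7}
  DF⁺ = {b1,b8}

Answer: ["b1", "b8"]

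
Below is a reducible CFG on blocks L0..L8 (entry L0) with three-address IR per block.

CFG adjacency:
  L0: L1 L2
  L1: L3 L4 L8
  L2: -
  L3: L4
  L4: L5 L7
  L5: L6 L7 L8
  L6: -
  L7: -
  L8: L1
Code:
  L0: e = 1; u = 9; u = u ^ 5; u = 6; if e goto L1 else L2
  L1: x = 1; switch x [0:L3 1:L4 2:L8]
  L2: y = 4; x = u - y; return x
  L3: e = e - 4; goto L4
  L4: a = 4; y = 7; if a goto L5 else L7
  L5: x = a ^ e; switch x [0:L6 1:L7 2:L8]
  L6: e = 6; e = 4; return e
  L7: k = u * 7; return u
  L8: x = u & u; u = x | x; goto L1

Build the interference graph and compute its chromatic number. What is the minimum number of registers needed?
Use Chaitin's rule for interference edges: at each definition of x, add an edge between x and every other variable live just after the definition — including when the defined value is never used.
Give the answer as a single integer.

Block summaries:
  L0: {e,u} / ∅
  L1: {x} / ∅
  L2: {x,y} / {u}
  L3: {e} / {e}
  L4: {a,y} / ∅
  L5: {x} / {a,e}
  L6: {e} / ∅
  L7: {k} / {u}
  L8: {u,x} / {u}

Live sets:
  L0 li=∅ lo={e,u}
  L1 li={e,u} lo={e,u}
  L2 li={u} lo=∅
  L3 li={e,u} lo={e,u}
  L4 li={e,u} lo={a,e,u}
  L5 li={a,e,u} lo={e,u}
  L6 li=∅ lo=∅
  L7 li={u} lo=∅
  L8 li={e,u} lo={e,u}

Interference:
  a↔{e,u,y}
  e↔{a,u,x,y}
  k↔{u}
  u↔{a,e,k,x,y}
  x↔{e,u}
  y↔{a,e,u}

Colouring:
  {a,e,u,y} pairwise interfere (4-clique) ⇒ χ ≥ 4
  4-colouring: r0={u}  r1={e,k}  r2={a,x}  r3={y}
  χ = 4

Answer: 4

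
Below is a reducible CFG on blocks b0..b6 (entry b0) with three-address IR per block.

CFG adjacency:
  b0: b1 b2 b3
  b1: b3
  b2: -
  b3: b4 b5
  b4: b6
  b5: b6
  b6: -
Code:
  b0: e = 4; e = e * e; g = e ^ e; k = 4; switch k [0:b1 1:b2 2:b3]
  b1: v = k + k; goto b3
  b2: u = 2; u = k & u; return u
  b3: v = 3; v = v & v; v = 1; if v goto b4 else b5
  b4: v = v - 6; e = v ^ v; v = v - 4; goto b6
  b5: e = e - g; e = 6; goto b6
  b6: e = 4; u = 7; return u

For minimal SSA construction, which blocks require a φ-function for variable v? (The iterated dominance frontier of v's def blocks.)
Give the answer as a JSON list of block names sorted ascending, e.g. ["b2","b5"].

Answer: ["b3", "b6"]

Working:
idom tree: b1←b0 b2←b0 b3←b0 b4←b3 b5←b3 b6←b3
Dom at joins:
  b3: preds {b0,b1}: {b0} ∩ {b0,b1} = {b0}; idom=b0
  b6: preds {b4,b5}: {b0,b3,b4} ∩ {b0,b3,b5} = {b0,b3}; idom=b3

Frontier:
  join b3 pred b0: · stop@b0
  join b3 pred b1: b1 stop@b0
  join b6 pred b4: b4 stop@b3
  join b6 pred b5: b5 stop@b3
  DF(b0)=∅
  DF(b1)={b3}
  DF(b2)=∅
  DF(b3)=∅
  DF(b4)={b6}
  DF(b5)={b6}
  DF(b6)=∅

φ for v: defs {b1,b3,b4}
  DF⁺ = {b3,b6}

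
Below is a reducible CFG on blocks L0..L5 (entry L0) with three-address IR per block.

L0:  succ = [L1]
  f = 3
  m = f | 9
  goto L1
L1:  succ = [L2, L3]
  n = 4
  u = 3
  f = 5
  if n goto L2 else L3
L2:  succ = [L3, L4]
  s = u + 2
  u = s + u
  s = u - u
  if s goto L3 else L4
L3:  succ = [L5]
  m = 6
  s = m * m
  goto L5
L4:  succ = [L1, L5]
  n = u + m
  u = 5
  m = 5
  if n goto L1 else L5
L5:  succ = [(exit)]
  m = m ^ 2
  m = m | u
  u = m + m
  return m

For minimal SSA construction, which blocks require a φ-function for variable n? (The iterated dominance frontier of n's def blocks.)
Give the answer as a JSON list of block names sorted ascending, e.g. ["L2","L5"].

Answer: ["L1", "L5"]

Derivation:
idom tree: L1←L0 L2←L1 L3←L1 L4←L2 L5←L1
Join-block Dom:
  L1: preds {L0,L4}: {L0} ∩ {L0,L1,L2,L4} = {L0}; idom=L0
  L3: preds {L1,L2}: {L0,L1} ∩ {L0,L1,L2} = {L0,L1}; idom=L1
  L5: preds {L3,L4}: {L0,L1,L3} ∩ {L0,L1,L2,L4} = {L0,L1}; idom=L1

DF derivation:
  L1←L0: walk · to L0
  L1←L4: walk L4→L2→L1 to L0
  L3←L1: walk · to L1
  L3←L2: walk L2 to L1
  L5←L3: walk L3 to L1
  L5←L4: walk L4→L2 to L1
  L0: DF=∅
  L1: DF={L1}
  L2: DF={L1,L3,L5}
  L3: DF={L5}
  L4: DF={L1,L5}
  L5: DF=∅

φ for n: defs {L1,L4}
  DF⁺ = {L1,L5}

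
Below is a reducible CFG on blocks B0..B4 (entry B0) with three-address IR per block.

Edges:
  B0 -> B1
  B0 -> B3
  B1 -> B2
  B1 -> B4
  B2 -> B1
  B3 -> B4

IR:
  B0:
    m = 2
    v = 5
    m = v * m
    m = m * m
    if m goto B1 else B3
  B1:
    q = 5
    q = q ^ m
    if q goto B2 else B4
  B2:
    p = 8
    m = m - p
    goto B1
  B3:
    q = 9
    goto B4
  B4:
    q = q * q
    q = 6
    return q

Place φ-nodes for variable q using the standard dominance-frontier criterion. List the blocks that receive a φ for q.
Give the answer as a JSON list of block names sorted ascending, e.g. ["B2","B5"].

idom tree: B1←B0 B2←B1 B3←B0 B4←B0
Dom at joins:
  B1: preds {B0,B2}: {B0} ∩ {B0,B1,B2} = {B0}; idom=B0
  B4: preds {B1,B3}: {B0,B1} ∩ {B0,B3} = {B0}; idom=B0

DF walk-up:
  join B1 pred B0: · stop@B0
  join B1 pred B2: B2→B1 stop@B0
  join B4 pred B1: B1 stop@B0
  join B4 pred B3: B3 stop@B0
  B0: DF=∅
  B1: DF={B1,B4}
  B2: DF={B1}
  B3: DF={B4}
  B4: DF=∅

φ for q: defs {B1,B3,B4}
  DF⁺ = {B1,B4}

Answer: ["B1", "B4"]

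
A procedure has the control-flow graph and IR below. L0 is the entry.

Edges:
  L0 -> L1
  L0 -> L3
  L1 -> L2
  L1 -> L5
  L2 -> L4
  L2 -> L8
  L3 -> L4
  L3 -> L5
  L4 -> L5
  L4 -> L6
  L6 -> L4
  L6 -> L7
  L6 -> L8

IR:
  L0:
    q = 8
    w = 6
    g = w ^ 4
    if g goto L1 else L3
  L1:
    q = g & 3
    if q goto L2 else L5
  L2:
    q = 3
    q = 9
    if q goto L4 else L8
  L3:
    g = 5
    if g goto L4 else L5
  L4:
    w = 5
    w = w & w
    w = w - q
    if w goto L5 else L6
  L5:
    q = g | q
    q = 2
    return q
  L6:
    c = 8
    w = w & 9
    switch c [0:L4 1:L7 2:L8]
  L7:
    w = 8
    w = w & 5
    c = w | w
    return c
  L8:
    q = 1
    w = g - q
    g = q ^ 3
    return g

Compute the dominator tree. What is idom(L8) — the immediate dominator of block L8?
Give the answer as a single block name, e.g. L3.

idom tree: L1←L0 L2←L1 L3←L0 L4←L0 L5←L0 L6←L4 L7←L6 L8←L0
Dom at joins:
  L4: preds {L2,L3,L6}: {L0,L1,L2} ∩ {L0,L3} ∩ {L0,L4,L6} = {L0}; idom=L0
  L5: preds {L1,L3,L4}: {L0,L1} ∩ {L0,L3} ∩ {L0,L4} = {L0}; idom=L0
  L8: preds {L2,L6}: {L0,L1,L2} ∩ {L0,L4,L6} = {L0}; idom=L0

idom(L8) = L0

Answer: L0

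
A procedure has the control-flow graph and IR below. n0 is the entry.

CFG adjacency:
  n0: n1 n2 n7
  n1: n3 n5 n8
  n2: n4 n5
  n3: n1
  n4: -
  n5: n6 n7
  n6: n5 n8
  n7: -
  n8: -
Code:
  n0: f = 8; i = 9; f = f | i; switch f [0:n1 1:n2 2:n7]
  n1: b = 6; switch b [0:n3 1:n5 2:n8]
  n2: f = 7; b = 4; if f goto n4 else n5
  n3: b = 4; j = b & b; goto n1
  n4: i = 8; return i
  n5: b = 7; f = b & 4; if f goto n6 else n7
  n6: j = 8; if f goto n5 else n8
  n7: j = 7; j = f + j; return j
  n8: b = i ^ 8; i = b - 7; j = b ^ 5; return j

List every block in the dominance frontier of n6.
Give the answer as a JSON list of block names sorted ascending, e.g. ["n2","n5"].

Answer: ["n5", "n8"]

Working:
idom tree: n1←n0 n2←n0 n3←n1 n4←n2 n5←n0 n6←n5 n7←n0 n8←n0
Dom∩ at merges:
  n1: preds {n0,n3}: {n0} ∩ {n0,n1,n3} = {n0}; idom=n0
  n5: preds {n1,n2,n6}: {n0,n1} ∩ {n0,n2} ∩ {n0,n5,n6} = {n0}; idom=n0
  n7: preds {n0,n5}: {n0} ∩ {n0,n5} = {n0}; idom=n0
  n8: preds {n1,n6}: {n0,n1} ∩ {n0,n5,n6} = {n0}; idom=n0

DF derivation:
  n1←n0: walk · to n0
  n1←n3: walk n3→n1 to n0
  n5←n1: walk n1 to n0
  n5←n2: walk n2 to n0
  n5←n6: walk n6→n5 to n0
  n7←n0: walk · to n0
  n7←n5: walk n5 to n0
  n8←n1: walk n1 to n0
  n8←n6: walk n6→n5 to n0
  DF(n0)=∅
  DF(n1)={n1,n5,n8}
  DF(n2)={n5}
  DF(n3)={n1}
  DF(n4)=∅
  DF(n5)={n5,n7,n8}
  DF(n6)={n5,n8}
  DF(n7)=∅
  DF(n8)=∅

DF(n6) = ["n5", "n8"]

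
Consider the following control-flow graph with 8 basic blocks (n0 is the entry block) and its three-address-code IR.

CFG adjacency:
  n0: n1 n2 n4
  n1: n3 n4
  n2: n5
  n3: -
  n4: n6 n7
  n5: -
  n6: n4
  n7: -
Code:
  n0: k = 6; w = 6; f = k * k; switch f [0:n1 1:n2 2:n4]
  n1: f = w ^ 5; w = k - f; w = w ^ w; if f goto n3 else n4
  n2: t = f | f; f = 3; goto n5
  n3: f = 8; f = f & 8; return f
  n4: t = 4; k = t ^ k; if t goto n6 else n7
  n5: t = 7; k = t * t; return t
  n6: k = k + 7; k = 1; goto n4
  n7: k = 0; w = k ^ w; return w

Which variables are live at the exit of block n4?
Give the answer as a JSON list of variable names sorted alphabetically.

Answer: ["k", "w"]

Derivation:
def/use:
  n0: def={f,k,w} ue=∅
  n1: def={f,w} ue={k,w}
  n2: def={f,t} ue={f}
  n3: def={f} ue=∅
  n4: def={k,t} ue={k}
  n5: def={k,t} ue=∅
  n6: def={k} ue={k}
  n7: def={k,w} ue={w}

Live sets:
  n0: in=∅ out={f,k,w}
  n1: in={k,w} out={k,w}
  n2: in={f} out=∅
  n3: in=∅ out=∅
  n4: in={k,w} out={k,w}
  n5: in=∅ out=∅
  n6: in={k,w} out={k,w}
  n7: in={w} out=∅

live-out(n4) = ["k", "w"]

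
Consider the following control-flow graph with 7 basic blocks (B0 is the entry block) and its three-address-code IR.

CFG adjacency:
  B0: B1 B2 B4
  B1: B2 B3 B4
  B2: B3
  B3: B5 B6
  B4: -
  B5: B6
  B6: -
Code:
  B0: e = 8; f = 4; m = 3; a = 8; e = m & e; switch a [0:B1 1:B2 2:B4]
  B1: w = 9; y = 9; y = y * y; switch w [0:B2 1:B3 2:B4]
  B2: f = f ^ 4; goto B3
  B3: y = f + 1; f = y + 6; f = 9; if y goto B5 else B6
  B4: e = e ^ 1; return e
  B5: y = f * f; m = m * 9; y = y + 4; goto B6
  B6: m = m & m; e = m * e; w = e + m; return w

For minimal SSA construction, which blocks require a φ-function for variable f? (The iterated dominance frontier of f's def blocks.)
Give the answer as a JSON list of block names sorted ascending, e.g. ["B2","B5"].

Answer: ["B3"]

Analysis:
idom tree: B1←B0 B2←B0 B3←B0 B4←B0 B5←B3 B6←B3
Dom at joins:
  B2: preds {B0,B1}: {B0} ∩ {B0,B1} = {B0}; idom=B0
  B3: preds {B1,B2}: {B0,B1} ∩ {B0,B2} = {B0}; idom=B0
  B4: preds {B0,B1}: {B0} ∩ {B0,B1} = {B0}; idom=B0
  B6: preds {B3,B5}: {B0,B3} ∩ {B0,B3,B5} = {B0,B3}; idom=B3

DF walk-up:
  B2←B0: walk · to B0
  B2←B1: walk B1 to B0
  B3←B1: walk B1 to B0
  B3←B2: walk B2 to B0
  B4←B0: walk · to B0
  B4←B1: walk B1 to B0
  B6←B3: walk · to B3
  B6←B5: walk B5 to B3
  DF(B0)=∅
  DF(B1)={B2,B3,B4}
  DF(B2)={B3}
  DF(B3)=∅
  DF(B4)=∅
  DF(B5)={B6}
  DF(B6)=∅

φ for f: defs {B0,B2,B3}
  DF⁺ = {B3}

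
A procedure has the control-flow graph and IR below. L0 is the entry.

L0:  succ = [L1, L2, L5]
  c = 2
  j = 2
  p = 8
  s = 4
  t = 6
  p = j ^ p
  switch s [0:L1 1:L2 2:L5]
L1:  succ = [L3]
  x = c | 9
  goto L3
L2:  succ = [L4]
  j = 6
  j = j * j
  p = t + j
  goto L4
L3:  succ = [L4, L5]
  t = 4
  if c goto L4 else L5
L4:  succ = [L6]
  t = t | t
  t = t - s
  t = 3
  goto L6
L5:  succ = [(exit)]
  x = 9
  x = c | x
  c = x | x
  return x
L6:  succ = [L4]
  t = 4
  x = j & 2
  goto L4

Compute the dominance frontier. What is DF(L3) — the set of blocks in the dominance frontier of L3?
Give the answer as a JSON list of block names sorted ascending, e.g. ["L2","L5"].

Answer: ["L4", "L5"]

Derivation:
idom tree: L1←L0 L2←L0 L3←L1 L4←L0 L5←L0 L6←L4
Join-block Dom:
  L4: preds {L2,L3,L6}: {L0,L2} ∩ {L0,L1,L3} ∩ {L0,L4,L6} = {L0}; idom=L0
  L5: preds {L0,L3}: {L0} ∩ {L0,L1,L3} = {L0}; idom=L0

Frontier:
  join L4 pred L2: L2 stop@L0
  join L4 pred L3: L3→L1 stop@L0
  join L4 pred L6: L6→L4 stop@L0
  join L5 pred L0: · stop@L0
  join L5 pred L3: L3→L1 stop@L0
  L0 → ∅
  L1 → {L4,L5}
  L2 → {L4}
  L3 → {L4,L5}
  L4 → {L4}
  L5 → ∅
  L6 → {L4}

DF(L3) = ["L4", "L5"]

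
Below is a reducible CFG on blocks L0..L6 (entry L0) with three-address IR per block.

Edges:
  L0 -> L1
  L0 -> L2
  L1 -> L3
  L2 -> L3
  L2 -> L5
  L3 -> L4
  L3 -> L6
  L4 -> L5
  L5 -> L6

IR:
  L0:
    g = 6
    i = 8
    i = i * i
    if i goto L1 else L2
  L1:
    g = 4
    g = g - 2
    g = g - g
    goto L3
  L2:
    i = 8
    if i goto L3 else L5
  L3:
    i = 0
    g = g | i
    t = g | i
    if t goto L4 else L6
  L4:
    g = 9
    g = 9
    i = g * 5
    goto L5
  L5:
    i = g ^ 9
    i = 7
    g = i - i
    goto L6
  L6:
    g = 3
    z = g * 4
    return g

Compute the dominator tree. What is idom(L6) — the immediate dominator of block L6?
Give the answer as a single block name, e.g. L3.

Answer: L0

Working:
idom tree: L1←L0 L2←L0 L3←L0 L4←L3 L5←L0 L6←L0
Dom∩ at merges:
  L3: preds {L1,L2}: {L0,L1} ∩ {L0,L2} = {L0}; idom=L0
  L5: preds {L2,L4}: {L0,L2} ∩ {L0,L3,L4} = {L0}; idom=L0
  L6: preds {L3,L5}: {L0,L3} ∩ {L0,L5} = {L0}; idom=L0

idom(L6) = L0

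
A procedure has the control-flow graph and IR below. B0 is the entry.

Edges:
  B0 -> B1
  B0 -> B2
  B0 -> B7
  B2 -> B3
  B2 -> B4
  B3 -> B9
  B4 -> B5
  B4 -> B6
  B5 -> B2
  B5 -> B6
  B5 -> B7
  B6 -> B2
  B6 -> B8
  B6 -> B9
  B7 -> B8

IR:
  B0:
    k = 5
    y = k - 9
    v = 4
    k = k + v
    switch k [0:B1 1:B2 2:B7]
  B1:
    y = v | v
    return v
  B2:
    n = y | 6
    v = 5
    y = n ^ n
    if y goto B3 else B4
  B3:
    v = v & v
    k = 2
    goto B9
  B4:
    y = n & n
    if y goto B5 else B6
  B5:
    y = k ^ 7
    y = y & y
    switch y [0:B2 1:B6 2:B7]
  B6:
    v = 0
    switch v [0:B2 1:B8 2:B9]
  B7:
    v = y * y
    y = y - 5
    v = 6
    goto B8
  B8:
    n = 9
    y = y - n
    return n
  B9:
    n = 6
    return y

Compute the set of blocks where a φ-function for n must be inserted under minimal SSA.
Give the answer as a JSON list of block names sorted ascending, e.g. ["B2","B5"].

idom tree: B1←B0 B2←B0 B3←B2 B4←B2 B5←B4 B6←B4 B7←B0 B8←B0 B9←B2
Dom∩ at merges:
  B2: preds {B0,B5,B6}: {B0} ∩ {B0,B2,B4,B5} ∩ {B0,B2,B4,B6} = {B0}; idom=B0
  B6: preds {B4,B5}: {B0,B2,B4} ∩ {B0,B2,B4,B5} = {B0,B2,B4}; idom=B4
  B7: preds {B0,B5}: {B0} ∩ {B0,B2,B4,B5} = {B0}; idom=B0
  B8: preds {B6,B7}: {B0,B2,B4,B6} ∩ {B0,B7} = {B0}; idom=B0
  B9: preds {B3,B6}: {B0,B2,B3} ∩ {B0,B2,B4,B6} = {B0,B2}; idom=B2

DF derivation:
  join B2 pred B0: · stop@B0
  join B2 pred B5: B5→B4→B2 stop@B0
  join B2 pred B6: B6→B4→B2 stop@B0
  join B6 pred B4: · stop@B4
  join B6 pred B5: B5 stop@B4
  join B7 pred B0: · stop@B0
  join B7 pred B5: B5→B4→B2 stop@B0
  join B8 pred B6: B6→B4→B2 stop@B0
  join B8 pred B7: B7 stop@B0
  join B9 pred B3: B3 stop@B2
  join B9 pred B6: B6→B4 stop@B2
  DF(B0)=∅
  DF(B1)=∅
  DF(B2)={B2,B7,B8}
  DF(B3)={B9}
  DF(B4)={B2,B7,B8,B9}
  DF(B5)={B2,B6,B7}
  DF(B6)={B2,B8,B9}
  DF(B7)={B8}
  DF(B8)=∅
  DF(B9)=∅

φ for n: defs {B2,B8,B9}
  DF⁺ = {B2,B7,B8}

Answer: ["B2", "B7", "B8"]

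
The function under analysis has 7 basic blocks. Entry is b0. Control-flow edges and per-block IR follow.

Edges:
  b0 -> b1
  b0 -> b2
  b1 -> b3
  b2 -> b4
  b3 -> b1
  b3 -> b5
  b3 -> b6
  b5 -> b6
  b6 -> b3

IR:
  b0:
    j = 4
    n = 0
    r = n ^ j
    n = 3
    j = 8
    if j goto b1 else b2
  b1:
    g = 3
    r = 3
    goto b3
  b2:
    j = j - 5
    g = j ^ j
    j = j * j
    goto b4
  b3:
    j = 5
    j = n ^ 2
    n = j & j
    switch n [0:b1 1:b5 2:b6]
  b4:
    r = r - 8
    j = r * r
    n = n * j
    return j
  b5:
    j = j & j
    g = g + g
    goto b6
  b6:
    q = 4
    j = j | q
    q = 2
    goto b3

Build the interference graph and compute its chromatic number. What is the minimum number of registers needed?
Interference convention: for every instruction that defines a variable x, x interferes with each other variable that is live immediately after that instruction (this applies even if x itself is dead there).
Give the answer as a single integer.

Block summaries:
  b0: {j,n,r} / ∅
  b1: {g,r} / ∅
  b2: {g,j} / {j}
  b3: {j,n} / {n}
  b4: {j,n,r} / {n,r}
  b5: {g,j} / {g,j}
  b6: {j,q} / {j}

Live sets:
  live b0: ∅→{j,n,r}
  live b1: {n}→{g,n}
  live b2: {j,n,r}→{n,r}
  live b3: {g,n}→{g,j,n}
  live b4: {n,r}→∅
  live b5: {g,j,n}→{g,j,n}
  live b6: {g,j,n}→{g,n}

Conflict graph:
  g↔{j,n,q,r}
  j↔{g,n,q,r}
  n↔{g,j,q,r}
  q↔{g,j,n}
  r↔{g,j,n}

Chromatic number:
  lower bound: {g,j,n,q} mutually conflict ⇒ χ ≥ 4
  assign g→c0 j→c1 n→c2 q→c3 r→c3 — no edge inside a register ⇒ χ ≤ 4
  χ = 4

Answer: 4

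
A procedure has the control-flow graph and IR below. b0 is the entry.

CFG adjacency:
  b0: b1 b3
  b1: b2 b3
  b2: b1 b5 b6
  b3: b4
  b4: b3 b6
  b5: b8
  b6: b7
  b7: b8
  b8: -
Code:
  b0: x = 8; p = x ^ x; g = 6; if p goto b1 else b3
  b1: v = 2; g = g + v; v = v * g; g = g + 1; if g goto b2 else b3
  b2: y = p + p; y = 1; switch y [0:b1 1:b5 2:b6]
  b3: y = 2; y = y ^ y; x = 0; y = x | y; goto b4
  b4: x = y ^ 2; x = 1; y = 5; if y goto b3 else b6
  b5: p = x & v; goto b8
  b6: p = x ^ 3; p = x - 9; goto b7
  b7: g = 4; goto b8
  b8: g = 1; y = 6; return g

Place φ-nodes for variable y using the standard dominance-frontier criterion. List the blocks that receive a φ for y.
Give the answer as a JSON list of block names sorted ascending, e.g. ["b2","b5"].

Answer: ["b1", "b3", "b6", "b8"]

Working:
idom tree: b1←b0 b2←b1 b3←b0 b4←b3 b5←b2 b6←b0 b7←b6 b8←b0
Dom at joins:
  b1: preds {b0,b2}: {b0} ∩ {b0,b1,b2} = {b0}; idom=b0
  b3: preds {b0,b1,b4}: {b0} ∩ {b0,b1} ∩ {b0,b3,b4} = {b0}; idom=b0
  b6: preds {b2,b4}: {b0,b1,b2} ∩ {b0,b3,b4} = {b0}; idom=b0
  b8: preds {b5,b7}: {b0,b1,b2,b5} ∩ {b0,b6,b7} = {b0}; idom=b0

Frontier:
  b1←b0: walk · to b0
  b1←b2: walk b2→b1 to b0
  b3←b0: walk · to b0
  b3←b1: walk b1 to b0
  b3←b4: walk b4→b3 to b0
  b6←b2: walk b2→b1 to b0
  b6←b4: walk b4→b3 to b0
  b8←b5: walk b5→b2→b1 to b0
  b8←b7: walk b7→b6 to b0
  b0 → ∅
  b1 → {b1,b3,b6,b8}
  b2 → {b1,b6,b8}
  b3 → {b3,b6}
  b4 → {b3,b6}
  b5 → {b8}
  b6 → {b8}
  b7 → {b8}
  b8 → ∅

φ for y: defs {b2,b3,b4,b8}
  DF⁺ = {b1,b3,b6,b8}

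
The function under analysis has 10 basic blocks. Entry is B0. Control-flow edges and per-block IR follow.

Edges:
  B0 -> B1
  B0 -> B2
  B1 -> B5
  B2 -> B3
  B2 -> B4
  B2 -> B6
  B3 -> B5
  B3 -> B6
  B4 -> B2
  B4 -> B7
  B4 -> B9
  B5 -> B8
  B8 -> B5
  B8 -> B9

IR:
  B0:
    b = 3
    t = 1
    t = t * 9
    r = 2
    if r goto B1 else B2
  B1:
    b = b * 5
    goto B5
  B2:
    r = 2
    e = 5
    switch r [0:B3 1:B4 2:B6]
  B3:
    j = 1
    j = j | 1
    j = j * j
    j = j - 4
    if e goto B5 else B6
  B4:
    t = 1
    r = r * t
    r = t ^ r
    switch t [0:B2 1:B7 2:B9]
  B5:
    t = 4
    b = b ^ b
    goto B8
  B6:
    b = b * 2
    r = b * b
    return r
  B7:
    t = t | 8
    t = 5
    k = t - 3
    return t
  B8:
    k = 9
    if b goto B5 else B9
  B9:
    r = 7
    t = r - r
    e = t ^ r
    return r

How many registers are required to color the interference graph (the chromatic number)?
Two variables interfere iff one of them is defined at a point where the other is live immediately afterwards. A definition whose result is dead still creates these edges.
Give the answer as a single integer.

def/use:
  B0 def {b,r,t} use ∅
  B1 def {b} use {b}
  B2 def {e,r} use ∅
  B3 def {j} use {e}
  B4 def {r,t} use {r}
  B5 def {b,t} use {b}
  B6 def {b,r} use {b}
  B7 def {k,t} use {t}
  B8 def {k} use {b}
  B9 def {e,r,t} use ∅

Live sets:
  B0: in=∅ out={b}
  B1: in={b} out={b}
  B2: in={b} out={b,e,r}
  B3: in={b,e} out={b}
  B4: in={b,r} out={b,t}
  B5: in={b} out={b}
  B6: in={b} out=∅
  B7: in={t} out=∅
  B8: in={b} out={b}
  B9: in=∅ out=∅

Interfere edges:
  b↔{e,j,k,r,t}
  e↔{b,j,r}
  j↔{b,e}
  k↔{b,t}
  r↔{b,e,t}
  t↔{b,k,r}

Colouring:
  clique {b,e,j} ⇒ need ≥ 3
  3-colouring: R0={b}  R1={e,t}  R2={j,k,r}
  χ = 3

Answer: 3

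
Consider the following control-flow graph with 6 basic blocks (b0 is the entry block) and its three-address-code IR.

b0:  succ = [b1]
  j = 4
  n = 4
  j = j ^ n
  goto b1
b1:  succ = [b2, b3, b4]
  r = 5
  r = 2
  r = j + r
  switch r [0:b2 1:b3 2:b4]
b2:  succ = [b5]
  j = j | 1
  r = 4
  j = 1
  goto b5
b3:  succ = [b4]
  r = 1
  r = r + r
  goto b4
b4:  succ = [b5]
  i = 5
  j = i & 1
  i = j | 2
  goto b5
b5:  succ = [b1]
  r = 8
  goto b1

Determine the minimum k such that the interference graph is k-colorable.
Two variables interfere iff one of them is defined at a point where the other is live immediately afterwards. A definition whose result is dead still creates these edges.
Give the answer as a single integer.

Answer: 2

Analysis:
Per-block:
  b0: {j,n} / ∅
  b1: {r} / {j}
  b2: {j,r} / {j}
  b3: {r} / ∅
  b4: {i,j} / ∅
  b5: {r} / ∅

Liveness:
  b0 li=∅ lo={j}
  b1 li={j} lo={j}
  b2 li={j} lo={j}
  b3 li=∅ lo=∅
  b4 li=∅ lo={j}
  b5 li={j} lo={j}

Interfere edges:
  i↔{j}
  j↔{i,n,r}
  n↔{j}
  r↔{j}

Chromatic number:
  {i,j} pairwise interfere (2-clique) ⇒ χ ≥ 2
  assign i→c1 j→c0 n→c1 r→c1 — no edge inside a register ⇒ χ ≤ 2
  χ = 2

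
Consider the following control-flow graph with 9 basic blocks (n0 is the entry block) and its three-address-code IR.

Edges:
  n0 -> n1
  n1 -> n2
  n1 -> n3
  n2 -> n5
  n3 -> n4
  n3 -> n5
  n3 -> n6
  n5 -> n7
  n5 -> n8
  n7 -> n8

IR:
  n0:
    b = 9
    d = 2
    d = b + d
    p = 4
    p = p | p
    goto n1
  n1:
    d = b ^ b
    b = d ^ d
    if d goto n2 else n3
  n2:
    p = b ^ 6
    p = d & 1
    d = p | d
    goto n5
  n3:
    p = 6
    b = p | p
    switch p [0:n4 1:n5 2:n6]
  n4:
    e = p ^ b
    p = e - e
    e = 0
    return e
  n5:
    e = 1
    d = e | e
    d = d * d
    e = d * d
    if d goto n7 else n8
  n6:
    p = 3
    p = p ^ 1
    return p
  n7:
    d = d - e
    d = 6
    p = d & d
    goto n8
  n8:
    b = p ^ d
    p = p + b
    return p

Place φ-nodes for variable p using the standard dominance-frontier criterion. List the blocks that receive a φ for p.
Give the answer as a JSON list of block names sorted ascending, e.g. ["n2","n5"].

Answer: ["n5", "n8"]

Derivation:
idom tree: n1←n0 n2←n1 n3←n1 n4←n3 n5←n1 n6←n3 n7←n5 n8←n5
Dom∩ at merges:
  n5: preds {n2,n3}: {n0,n1,n2} ∩ {n0,n1,n3} = {n0,n1}; idom=n1
  n8: preds {n5,n7}: {n0,n1,n5} ∩ {n0,n1,n5,n7} = {n0,n1,n5}; idom=n5

DF walk-up:
  n5←n2: walk n2 to n1
  n5←n3: walk n3 to n1
  n8←n5: walk · to n5
  n8←n7: walk n7 to n5
  n0 → ∅
  n1 → ∅
  n2 → {n5}
  n3 → {n5}
  n4 → ∅
  n5 → ∅
  n6 → ∅
  n7 → {n8}
  n8 → ∅

φ for p: defs {n0,n2,n3,n4,n6,n7,n8}
  DF⁺ = {n5,n8}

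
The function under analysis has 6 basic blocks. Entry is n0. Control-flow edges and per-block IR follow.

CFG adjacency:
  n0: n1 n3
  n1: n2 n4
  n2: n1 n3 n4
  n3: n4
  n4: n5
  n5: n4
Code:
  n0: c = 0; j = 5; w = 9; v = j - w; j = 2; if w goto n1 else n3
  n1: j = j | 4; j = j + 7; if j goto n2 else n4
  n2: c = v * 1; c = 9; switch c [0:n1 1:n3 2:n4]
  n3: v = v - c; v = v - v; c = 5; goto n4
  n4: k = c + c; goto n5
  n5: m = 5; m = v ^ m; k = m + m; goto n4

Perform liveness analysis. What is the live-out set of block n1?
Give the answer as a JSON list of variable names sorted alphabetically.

Answer: ["c", "j", "v"]

Analysis:
Per-block:
  n0: {c,j,v,w} / ∅
  n1: {j} / {j}
  n2: {c} / {v}
  n3: {c,v} / {c,v}
  n4: {k} / {c}
  n5: {k,m} / {v}

Backward fixpoint:
  live n0: ∅→{c,j,v}
  live n1: {c,j,v}→{c,j,v}
  live n2: {j,v}→{c,j,v}
  live n3: {c,v}→{c,v}
  live n4: {c,v}→{c,v}
  live n5: {c,v}→{c,v}

live-out(n1) = ["c", "j", "v"]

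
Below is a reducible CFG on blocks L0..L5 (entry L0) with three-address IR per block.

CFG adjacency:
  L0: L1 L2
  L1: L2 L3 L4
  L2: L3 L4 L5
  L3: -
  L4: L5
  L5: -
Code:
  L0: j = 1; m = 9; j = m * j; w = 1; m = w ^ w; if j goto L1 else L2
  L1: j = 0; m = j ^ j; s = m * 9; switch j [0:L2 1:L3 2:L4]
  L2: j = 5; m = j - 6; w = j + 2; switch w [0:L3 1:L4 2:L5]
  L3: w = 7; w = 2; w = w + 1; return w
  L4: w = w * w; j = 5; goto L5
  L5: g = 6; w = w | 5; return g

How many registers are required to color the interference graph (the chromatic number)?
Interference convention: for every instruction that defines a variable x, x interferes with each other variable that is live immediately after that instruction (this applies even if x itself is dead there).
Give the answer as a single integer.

Per-block:
  L0: def={j,m,w} ue=∅
  L1: def={j,m,s} ue=∅
  L2: def={j,m,w} ue=∅
  L3: def={w} ue=∅
  L4: def={j,w} ue={w}
  L5: def={g,w} ue={w}

Liveness:
  live L0: ∅→{w}
  live L1: {w}→{w}
  live L2: ∅→{w}
  live L3: ∅→∅
  live L4: {w}→{w}
  live L5: {w}→∅

Conflict graph:
  g↔{w}
  j↔{m,s,w}
  m↔{j,w}
  s↔{j,w}
  w↔{g,j,m,s}

Registers:
  {j,m,w} pairwise interfere (3-clique) ⇒ χ ≥ 3
  3-colouring: c0={w}  c1={g,j}  c2={m,s}
  χ = 3

Answer: 3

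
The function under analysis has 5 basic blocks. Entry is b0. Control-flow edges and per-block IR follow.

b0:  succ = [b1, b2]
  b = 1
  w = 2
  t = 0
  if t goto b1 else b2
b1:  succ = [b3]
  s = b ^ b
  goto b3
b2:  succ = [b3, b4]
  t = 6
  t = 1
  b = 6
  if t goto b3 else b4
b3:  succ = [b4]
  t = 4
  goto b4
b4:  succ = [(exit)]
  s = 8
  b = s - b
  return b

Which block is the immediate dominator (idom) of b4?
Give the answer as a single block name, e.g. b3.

idom tree: b1←b0 b2←b0 b3←b0 b4←b0
Join-block Dom:
  b3: preds {b1,b2}: {b0,b1} ∩ {b0,b2} = {b0}; idom=b0
  b4: preds {b2,b3}: {b0,b2} ∩ {b0,b3} = {b0}; idom=b0

idom(b4) = b0

Answer: b0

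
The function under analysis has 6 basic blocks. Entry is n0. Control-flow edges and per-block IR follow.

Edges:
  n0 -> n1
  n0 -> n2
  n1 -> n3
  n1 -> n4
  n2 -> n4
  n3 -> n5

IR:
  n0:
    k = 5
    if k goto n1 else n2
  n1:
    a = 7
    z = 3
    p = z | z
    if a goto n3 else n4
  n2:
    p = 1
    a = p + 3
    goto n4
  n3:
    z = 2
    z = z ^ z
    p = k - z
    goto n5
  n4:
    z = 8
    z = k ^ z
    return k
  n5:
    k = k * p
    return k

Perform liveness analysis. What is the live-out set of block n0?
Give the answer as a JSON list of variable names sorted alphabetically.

Answer: ["k"]

Analysis:
Block summaries:
  n0: def={k} ue=∅
  n1: def={a,p,z} ue=∅
  n2: def={a,p} ue=∅
  n3: def={p,z} ue={k}
  n4: def={z} ue={k}
  n5: def={k} ue={k,p}

Live sets:
  n0 li=∅ lo={k}
  n1 li={k} lo={k}
  n2 li={k} lo={k}
  n3 li={k} lo={k,p}
  n4 li={k} lo=∅
  n5 li={k,p} lo=∅

live-out(n0) = ["k"]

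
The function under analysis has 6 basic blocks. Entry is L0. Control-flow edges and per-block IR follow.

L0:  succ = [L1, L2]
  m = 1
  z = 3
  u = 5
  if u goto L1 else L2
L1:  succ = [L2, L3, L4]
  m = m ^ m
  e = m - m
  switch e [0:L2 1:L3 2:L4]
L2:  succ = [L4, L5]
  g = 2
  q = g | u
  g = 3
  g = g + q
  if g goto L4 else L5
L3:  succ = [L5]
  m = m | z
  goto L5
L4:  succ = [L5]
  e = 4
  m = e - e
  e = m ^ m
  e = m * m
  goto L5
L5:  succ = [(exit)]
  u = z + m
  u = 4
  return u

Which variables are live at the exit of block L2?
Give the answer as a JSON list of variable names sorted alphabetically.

Per-block:
  L0: {m,u,z} / ∅
  L1: {e,m} / {m}
  L2: {g,q} / {u}
  L3: {m} / {m,z}
  L4: {e,m} / ∅
  L5: {u} / {m,z}

Backward fixpoint:
  L0: in=∅ out={m,u,z}
  L1: in={m,u,z} out={m,u,z}
  L2: in={m,u,z} out={m,z}
  L3: in={m,z} out={m,z}
  L4: in={z} out={m,z}
  L5: in={m,z} out=∅

live-out(L2) = ["m", "z"]

Answer: ["m", "z"]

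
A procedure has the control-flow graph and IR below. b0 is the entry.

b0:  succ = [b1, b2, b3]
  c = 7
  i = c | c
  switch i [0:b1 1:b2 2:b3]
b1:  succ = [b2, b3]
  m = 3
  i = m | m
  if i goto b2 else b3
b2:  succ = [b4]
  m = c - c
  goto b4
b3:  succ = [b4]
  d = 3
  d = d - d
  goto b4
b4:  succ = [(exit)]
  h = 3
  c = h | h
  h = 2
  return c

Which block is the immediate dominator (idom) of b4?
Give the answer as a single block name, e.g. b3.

idom tree: b1←b0 b2←b0 b3←b0 b4←b0
Dom∩ at merges:
  b2: preds {b0,b1}: {b0} ∩ {b0,b1} = {b0}; idom=b0
  b3: preds {b0,b1}: {b0} ∩ {b0,b1} = {b0}; idom=b0
  b4: preds {b2,b3}: {b0,b2} ∩ {b0,b3} = {b0}; idom=b0

idom(b4) = b0

Answer: b0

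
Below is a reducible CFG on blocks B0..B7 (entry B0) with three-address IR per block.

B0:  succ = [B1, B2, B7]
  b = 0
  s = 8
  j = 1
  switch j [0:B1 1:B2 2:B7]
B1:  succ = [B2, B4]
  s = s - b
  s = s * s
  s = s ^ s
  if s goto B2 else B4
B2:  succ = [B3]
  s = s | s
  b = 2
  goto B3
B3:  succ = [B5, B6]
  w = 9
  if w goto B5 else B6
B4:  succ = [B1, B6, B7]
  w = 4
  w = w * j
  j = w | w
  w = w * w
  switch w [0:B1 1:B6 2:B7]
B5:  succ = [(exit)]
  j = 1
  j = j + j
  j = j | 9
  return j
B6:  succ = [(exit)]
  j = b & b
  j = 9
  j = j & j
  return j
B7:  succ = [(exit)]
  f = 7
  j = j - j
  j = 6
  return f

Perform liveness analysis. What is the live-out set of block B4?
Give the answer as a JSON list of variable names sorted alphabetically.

Answer: ["b", "j", "s"]

Analysis:
Block summaries:
  B0 def {b,j,s} use ∅
  B1 def {s} use {b,s}
  B2 def {b,s} use {s}
  B3 def {w} use ∅
  B4 def {j,w} use {j}
  B5 def {j} use ∅
  B6 def {j} use {b}
  B7 def {f,j} use {j}

Liveness:
  B0 li=∅ lo={b,j,s}
  B1 li={b,j,s} lo={b,j,s}
  B2 li={s} lo={b}
  B3 li={b} lo={b}
  B4 li={b,j,s} lo={b,j,s}
  B5 li=∅ lo=∅
  B6 li={b} lo=∅
  B7 li={j} lo=∅

live-out(B4) = ["b", "j", "s"]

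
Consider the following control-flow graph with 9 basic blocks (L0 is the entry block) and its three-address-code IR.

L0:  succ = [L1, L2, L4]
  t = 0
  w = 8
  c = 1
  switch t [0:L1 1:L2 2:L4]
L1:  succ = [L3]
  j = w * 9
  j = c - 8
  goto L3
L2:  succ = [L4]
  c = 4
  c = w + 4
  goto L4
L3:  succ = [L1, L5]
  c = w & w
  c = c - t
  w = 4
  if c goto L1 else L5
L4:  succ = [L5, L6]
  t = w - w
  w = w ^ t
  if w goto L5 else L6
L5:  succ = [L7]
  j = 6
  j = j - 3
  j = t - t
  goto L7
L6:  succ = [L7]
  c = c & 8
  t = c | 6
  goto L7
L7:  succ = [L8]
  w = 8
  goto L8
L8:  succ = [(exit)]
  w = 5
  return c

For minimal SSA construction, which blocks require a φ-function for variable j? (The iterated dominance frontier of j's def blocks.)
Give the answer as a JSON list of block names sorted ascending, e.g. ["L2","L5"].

idom tree: L1←L0 L2←L0 L3←L1 L4←L0 L5←L0 L6←L4 L7←L0 L8←L7
Dom∩ at merges:
  L1: preds {L0,L3}: {L0} ∩ {L0,L1,L3} = {L0}; idom=L0
  L4: preds {L0,L2}: {L0} ∩ {L0,L2} = {L0}; idom=L0
  L5: preds {L3,L4}: {L0,L1,L3} ∩ {L0,L4} = {L0}; idom=L0
  L7: preds {L5,L6}: {L0,L5} ∩ {L0,L4,L6} = {L0}; idom=L0

Frontier:
  join L1 pred L0: · stop@L0
  join L1 pred L3: L3→L1 stop@L0
  join L4 pred L0: · stop@L0
  join L4 pred L2: L2 stop@L0
  join L5 pred L3: L3→L1 stop@L0
  join L5 pred L4: L4 stop@L0
  join L7 pred L5: L5 stop@L0
  join L7 pred L6: L6→L4 stop@L0
  DF(L0)=∅
  DF(L1)={L1,L5}
  DF(L2)={L4}
  DF(L3)={L1,L5}
  DF(L4)={L5,L7}
  DF(L5)={L7}
  DF(L6)={L7}
  DF(L7)=∅
  DF(L8)=∅

φ for j: defs {L1,L5}
  DF⁺ = {L1,L5,L7}

Answer: ["L1", "L5", "L7"]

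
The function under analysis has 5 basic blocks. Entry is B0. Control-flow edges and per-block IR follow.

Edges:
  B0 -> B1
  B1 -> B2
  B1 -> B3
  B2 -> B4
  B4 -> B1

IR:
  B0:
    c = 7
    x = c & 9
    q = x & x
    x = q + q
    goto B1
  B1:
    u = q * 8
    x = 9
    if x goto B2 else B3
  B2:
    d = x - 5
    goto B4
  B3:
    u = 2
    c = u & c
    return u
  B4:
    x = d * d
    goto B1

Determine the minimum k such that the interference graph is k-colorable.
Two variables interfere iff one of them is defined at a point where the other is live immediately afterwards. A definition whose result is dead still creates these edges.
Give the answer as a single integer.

Block summaries:
  B0 def {c,q,x} use ∅
  B1 def {u,x} use {q}
  B2 def {d} use {x}
  B3 def {c,u} use {c}
  B4 def {x} use {d}

Liveness:
  B0: in=∅ out={c,q}
  B1: in={c,q} out={c,q,x}
  B2: in={c,q,x} out={c,d,q}
  B3: in={c} out=∅
  B4: in={c,d,q} out={c,q}

Interference:
  c — {d,q,u,x}
  d — {c,q}
  q — {c,d,u,x}
  u — {c,q}
  x — {c,q}

Registers:
  clique {c,d,q} ⇒ need ≥ 3
  assign c→c0 d→c2 q→c1 u→c2 x→c2 — no edge inside a register ⇒ χ ≤ 3
  χ = 3

Answer: 3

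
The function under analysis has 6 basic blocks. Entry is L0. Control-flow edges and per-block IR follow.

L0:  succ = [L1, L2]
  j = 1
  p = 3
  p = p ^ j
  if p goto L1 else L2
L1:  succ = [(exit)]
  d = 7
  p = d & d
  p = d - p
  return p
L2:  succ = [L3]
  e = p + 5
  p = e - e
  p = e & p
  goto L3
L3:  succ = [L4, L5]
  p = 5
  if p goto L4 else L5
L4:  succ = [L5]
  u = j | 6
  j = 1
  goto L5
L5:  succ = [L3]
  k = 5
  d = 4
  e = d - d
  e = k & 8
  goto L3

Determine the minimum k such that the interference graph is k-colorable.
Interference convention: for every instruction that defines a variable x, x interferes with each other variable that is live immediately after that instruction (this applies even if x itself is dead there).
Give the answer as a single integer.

Per-block:
  L0 def {j,p} use ∅
  L1 def {d,p} use ∅
  L2 def {e,p} use {p}
  L3 def {p} use ∅
  L4 def {j,u} use {j}
  L5 def {d,e,k} use ∅

Liveness:
  live L0: ∅→{j,p}
  live L1: ∅→∅
  live L2: {j,p}→{j}
  live L3: {j}→{j}
  live L4: {j}→{j}
  live L5: {j}→{j}

Interfere edges:
  d — {j,k,p}
  e — {j,k,p}
  j — {d,e,k,p}
  k — {d,e,j}
  p — {d,e,j}
  u — ∅

Registers:
  lower bound: {d,j,k} mutually conflict ⇒ χ ≥ 3
  assign d→c1 e→c1 j→c0 k→c2 p→c2 u→c0 — no edge inside a register ⇒ χ ≤ 3
  χ = 3

Answer: 3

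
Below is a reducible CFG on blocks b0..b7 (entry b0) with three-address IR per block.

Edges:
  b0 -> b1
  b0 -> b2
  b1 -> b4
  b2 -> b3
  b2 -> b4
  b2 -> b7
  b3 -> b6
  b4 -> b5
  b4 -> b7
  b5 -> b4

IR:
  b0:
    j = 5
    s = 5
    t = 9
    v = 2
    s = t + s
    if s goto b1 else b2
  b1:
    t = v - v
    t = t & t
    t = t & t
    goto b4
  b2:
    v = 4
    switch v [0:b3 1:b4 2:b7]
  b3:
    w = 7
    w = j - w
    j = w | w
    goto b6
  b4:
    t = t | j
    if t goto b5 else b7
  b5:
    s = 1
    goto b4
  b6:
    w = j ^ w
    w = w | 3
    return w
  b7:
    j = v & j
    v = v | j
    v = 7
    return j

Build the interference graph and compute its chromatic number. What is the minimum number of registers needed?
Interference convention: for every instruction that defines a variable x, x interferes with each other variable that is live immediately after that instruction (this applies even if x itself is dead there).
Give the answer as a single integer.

Answer: 4

Working:
Per-block:
  b0: def={j,s,t,v} ue=∅
  b1: def={t} ue={v}
  b2: def={v} ue=∅
  b3: def={j,w} ue={j}
  b4: def={t} ue={j,t}
  b5: def={s} ue=∅
  b6: def={w} ue={j,w}
  b7: def={j,v} ue={j,v}

Liveness:
  live b0: ∅→{j,t,v}
  live b1: {j,v}→{j,t,v}
  live b2: {j,t}→{j,t,v}
  live b3: {j}→{j,w}
  live b4: {j,t,v}→{j,t,v}
  live b5: {j,t,v}→{j,t,v}
  live b6: {j,w}→∅
  live b7: {j,v}→∅

Conflict graph:
  j — {s,t,v,w}
  s — {j,t,v}
  t — {j,s,v}
  v — {j,s,t}
  w — {j}

Registers:
  clique {j,s,t,v} ⇒ need ≥ 4
  assign j→r0 s→r1 t→r2 v→r3 w→r1 — no edge inside a register ⇒ χ ≤ 4
  χ = 4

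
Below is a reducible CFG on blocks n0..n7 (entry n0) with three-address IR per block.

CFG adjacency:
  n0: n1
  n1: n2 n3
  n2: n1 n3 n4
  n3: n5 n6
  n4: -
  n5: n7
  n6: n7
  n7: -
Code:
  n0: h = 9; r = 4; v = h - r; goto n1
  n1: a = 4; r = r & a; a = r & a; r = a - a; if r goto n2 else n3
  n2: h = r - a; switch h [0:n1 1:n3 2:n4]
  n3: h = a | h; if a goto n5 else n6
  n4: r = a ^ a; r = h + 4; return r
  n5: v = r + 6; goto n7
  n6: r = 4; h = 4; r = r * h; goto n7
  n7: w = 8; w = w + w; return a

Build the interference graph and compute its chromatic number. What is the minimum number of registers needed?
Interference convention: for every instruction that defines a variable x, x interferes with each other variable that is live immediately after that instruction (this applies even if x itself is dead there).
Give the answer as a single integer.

def/use:
  n0: {h,r,v} / ∅
  n1: {a,r} / {r}
  n2: {h} / {a,r}
  n3: {h} / {a,h}
  n4: {r} / {a,h}
  n5: {v} / {r}
  n6: {h,r} / ∅
  n7: {w} / {a}

Backward fixpoint:
  n0 li=∅ lo={h,r}
  n1 li={h,r} lo={a,h,r}
  n2 li={a,r} lo={a,h,r}
  n3 li={a,h,r} lo={a,r}
  n4 li={a,h} lo=∅
  n5 li={a,r} lo={a}
  n6 li={a} lo={a}
  n7 li={a} lo=∅

Interference:
  a↔{h,r,v,w}
  h↔{a,r,v}
  r↔{a,h,v}
  v↔{a,h,r}
  w↔{a}

Registers:
  clique {a,h,r,v} ⇒ need ≥ 4
  assign a→c0 h→c1 r→c2 v→c3 w→c1 — no edge inside a register ⇒ χ ≤ 4
  χ = 4

Answer: 4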